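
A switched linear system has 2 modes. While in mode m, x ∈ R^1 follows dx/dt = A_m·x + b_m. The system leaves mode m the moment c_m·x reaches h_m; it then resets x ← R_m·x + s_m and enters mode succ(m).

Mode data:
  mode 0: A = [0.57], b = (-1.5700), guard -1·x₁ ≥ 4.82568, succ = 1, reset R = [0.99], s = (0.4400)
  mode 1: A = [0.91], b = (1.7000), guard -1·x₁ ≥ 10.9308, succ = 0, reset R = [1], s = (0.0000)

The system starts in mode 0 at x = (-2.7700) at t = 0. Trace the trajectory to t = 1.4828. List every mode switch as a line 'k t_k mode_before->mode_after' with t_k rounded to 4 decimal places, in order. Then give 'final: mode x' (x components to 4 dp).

1 0.5550 0->1
final: 1 -7.6126

Mode 0: guard c·x = 4.8257 hit at Δt = 0.5550 (t = 0.5550), x⁻ = (-4.8257) → reset → x⁺ = (-4.3374), jump to mode 1
Mode 1: flow for 0.9278 to horizon, guard not reached → x = (-7.6126)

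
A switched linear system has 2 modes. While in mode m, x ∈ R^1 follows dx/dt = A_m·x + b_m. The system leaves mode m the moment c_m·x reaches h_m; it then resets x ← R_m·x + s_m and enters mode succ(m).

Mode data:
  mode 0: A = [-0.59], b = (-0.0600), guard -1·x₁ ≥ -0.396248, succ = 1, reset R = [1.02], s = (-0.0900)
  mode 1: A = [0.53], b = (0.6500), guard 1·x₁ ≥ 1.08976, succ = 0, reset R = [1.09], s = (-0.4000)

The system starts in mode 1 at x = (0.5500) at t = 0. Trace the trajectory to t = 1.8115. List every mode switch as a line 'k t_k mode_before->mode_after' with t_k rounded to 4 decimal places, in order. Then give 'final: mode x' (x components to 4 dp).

Mode 1: guard c·x = 1.0898 hit at Δt = 0.5006 (t = 0.5006), x⁻ = (1.0898) → reset → x⁺ = (0.7878), jump to mode 0
Mode 0: guard c·x = -0.3962 hit at Δt = 0.9834 (t = 1.4840), x⁻ = (0.3962) → reset → x⁺ = (0.3142), jump to mode 1
Mode 1: flow for 0.3275 to horizon, guard not reached → x = (0.6062)

1 0.5006 1->0
2 1.4840 0->1
final: 1 0.6062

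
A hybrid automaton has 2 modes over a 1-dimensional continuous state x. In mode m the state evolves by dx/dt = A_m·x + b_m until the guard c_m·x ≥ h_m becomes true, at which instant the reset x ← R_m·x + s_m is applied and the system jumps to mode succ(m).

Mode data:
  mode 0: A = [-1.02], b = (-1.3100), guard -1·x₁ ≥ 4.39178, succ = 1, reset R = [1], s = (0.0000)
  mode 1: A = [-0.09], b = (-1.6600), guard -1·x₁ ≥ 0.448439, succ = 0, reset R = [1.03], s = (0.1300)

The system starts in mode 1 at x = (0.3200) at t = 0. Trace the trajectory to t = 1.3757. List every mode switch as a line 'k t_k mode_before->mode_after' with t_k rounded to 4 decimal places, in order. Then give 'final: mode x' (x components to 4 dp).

Mode 1: guard c·x = 0.4484 hit at Δt = 0.4646 (t = 0.4646), x⁻ = (-0.4484) → reset → x⁺ = (-0.3319), jump to mode 0
Mode 0: flow for 0.9111 to horizon, guard not reached → x = (-0.9083)

1 0.4646 1->0
final: 0 -0.9083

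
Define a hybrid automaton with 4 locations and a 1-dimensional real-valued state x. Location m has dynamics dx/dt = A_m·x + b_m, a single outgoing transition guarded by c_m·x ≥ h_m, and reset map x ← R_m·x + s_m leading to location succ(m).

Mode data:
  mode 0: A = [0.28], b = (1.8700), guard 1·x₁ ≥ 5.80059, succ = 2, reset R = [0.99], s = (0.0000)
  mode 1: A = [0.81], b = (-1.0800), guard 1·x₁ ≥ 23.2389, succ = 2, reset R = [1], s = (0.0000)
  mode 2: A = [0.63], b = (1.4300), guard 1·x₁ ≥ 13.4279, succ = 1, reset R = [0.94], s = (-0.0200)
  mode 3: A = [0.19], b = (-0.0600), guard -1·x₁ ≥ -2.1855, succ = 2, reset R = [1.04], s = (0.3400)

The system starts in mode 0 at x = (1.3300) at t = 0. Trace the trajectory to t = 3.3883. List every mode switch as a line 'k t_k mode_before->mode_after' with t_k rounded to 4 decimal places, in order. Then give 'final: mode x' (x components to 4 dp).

Mode 0: guard c·x = 5.8006 hit at Δt = 1.5841 (t = 1.5841), x⁻ = (5.8006) → reset → x⁺ = (5.7426), jump to mode 2
Mode 2: guard c·x = 13.4279 hit at Δt = 1.0675 (t = 2.6516), x⁻ = (13.4279) → reset → x⁺ = (12.6022), jump to mode 1
Mode 1: flow for 0.7367 to horizon, guard not reached → x = (21.7996)

1 1.5841 0->2
2 2.6516 2->1
final: 1 21.7996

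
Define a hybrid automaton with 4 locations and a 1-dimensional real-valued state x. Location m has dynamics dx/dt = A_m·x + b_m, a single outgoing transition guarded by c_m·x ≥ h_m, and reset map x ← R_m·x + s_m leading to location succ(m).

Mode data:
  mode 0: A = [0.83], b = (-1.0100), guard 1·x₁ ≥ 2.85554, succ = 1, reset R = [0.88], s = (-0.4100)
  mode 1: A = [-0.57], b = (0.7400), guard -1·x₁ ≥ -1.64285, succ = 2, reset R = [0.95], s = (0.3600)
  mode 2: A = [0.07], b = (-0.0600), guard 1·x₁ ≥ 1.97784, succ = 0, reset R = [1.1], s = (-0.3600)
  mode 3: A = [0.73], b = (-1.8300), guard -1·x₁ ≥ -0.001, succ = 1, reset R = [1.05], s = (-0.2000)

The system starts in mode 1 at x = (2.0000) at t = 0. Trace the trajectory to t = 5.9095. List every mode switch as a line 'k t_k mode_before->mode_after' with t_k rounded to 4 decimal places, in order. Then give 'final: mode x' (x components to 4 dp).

Mode 1: guard c·x = -1.6428 hit at Δt = 1.2477 (t = 1.2477), x⁻ = (1.6428) → reset → x⁺ = (1.9207), jump to mode 2
Mode 2: guard c·x = 1.9778 hit at Δt = 0.7475 (t = 1.9952), x⁻ = (1.9778) → reset → x⁺ = (1.8156), jump to mode 0
Mode 0: guard c·x = 2.8555 hit at Δt = 1.2130 (t = 3.2082), x⁻ = (2.8555) → reset → x⁺ = (2.1029), jump to mode 1
Mode 1: guard c·x = -1.6428 hit at Δt = 1.4877 (t = 4.6959), x⁻ = (1.6429) → reset → x⁺ = (1.9207), jump to mode 2
Mode 2: guard c·x = 1.9778 hit at Δt = 0.7475 (t = 5.4434), x⁻ = (1.9778) → reset → x⁺ = (1.8156), jump to mode 0
Mode 0: flow for 0.4661 to horizon, guard not reached → x = (2.0985)

1 1.2477 1->2
2 1.9952 2->0
3 3.2082 0->1
4 4.6959 1->2
5 5.4434 2->0
final: 0 2.0985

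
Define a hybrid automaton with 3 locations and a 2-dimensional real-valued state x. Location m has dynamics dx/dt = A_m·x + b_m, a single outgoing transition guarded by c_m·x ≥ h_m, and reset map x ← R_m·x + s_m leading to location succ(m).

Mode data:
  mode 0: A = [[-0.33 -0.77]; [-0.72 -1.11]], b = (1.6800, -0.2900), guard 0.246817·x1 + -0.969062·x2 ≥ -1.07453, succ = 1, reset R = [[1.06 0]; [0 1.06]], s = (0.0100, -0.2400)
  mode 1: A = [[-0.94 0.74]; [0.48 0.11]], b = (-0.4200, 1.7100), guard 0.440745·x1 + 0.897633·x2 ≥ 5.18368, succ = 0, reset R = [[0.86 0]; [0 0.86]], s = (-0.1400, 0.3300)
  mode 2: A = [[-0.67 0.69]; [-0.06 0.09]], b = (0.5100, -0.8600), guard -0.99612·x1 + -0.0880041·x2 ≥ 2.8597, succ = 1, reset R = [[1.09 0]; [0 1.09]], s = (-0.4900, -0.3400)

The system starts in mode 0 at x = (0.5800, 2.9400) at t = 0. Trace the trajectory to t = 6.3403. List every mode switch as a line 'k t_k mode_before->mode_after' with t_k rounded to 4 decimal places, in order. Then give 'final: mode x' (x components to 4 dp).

1 0.5859 0->1
2 2.1113 1->0
3 2.9315 0->1
4 4.3690 1->0
5 5.1741 0->1
final: 1 1.5021 4.0926

Mode 0: guard c·x = -1.0745 hit at Δt = 0.5859 (t = 0.5859), x⁻ = (0.5615, 1.2519) → reset → x⁺ = (0.6052, 1.0870), jump to mode 1
Mode 1: guard c·x = 5.1837 hit at Δt = 1.5254 (t = 2.1113), x⁻ = (1.7863, 4.8977) → reset → x⁺ = (1.3962, 4.5420), jump to mode 0
Mode 0: guard c·x = -1.0745 hit at Δt = 0.8202 (t = 2.9315), x⁻ = (0.8357, 1.3217) → reset → x⁺ = (0.8958, 1.1610), jump to mode 1
Mode 1: guard c·x = 5.1837 hit at Δt = 1.4375 (t = 4.3690), x⁻ = (1.8365, 4.8731) → reset → x⁺ = (1.4394, 4.5209), jump to mode 0
Mode 0: guard c·x = -1.0745 hit at Δt = 0.8051 (t = 5.1741), x⁻ = (0.8760, 1.3320) → reset → x⁺ = (0.9386, 1.1719), jump to mode 1
Mode 1: flow for 1.1662 to horizon, guard not reached → x = (1.5021, 4.0926)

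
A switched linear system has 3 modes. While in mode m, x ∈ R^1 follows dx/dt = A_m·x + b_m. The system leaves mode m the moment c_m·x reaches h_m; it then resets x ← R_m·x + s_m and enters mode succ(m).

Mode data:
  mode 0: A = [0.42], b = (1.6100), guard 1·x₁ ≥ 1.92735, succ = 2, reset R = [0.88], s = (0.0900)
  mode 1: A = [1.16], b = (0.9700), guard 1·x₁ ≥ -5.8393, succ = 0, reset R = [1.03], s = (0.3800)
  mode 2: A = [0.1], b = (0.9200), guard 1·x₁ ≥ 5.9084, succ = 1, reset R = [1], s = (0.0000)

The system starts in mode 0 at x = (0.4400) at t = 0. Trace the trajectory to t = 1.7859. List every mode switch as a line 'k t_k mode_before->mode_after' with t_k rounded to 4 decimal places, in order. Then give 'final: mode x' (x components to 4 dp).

Mode 0: guard c·x = 1.9273 hit at Δt = 0.7111 (t = 0.7111), x⁻ = (1.9274) → reset → x⁺ = (1.7861), jump to mode 2
Mode 2: flow for 1.0748 to horizon, guard not reached → x = (3.0326)

1 0.7111 0->2
final: 2 3.0326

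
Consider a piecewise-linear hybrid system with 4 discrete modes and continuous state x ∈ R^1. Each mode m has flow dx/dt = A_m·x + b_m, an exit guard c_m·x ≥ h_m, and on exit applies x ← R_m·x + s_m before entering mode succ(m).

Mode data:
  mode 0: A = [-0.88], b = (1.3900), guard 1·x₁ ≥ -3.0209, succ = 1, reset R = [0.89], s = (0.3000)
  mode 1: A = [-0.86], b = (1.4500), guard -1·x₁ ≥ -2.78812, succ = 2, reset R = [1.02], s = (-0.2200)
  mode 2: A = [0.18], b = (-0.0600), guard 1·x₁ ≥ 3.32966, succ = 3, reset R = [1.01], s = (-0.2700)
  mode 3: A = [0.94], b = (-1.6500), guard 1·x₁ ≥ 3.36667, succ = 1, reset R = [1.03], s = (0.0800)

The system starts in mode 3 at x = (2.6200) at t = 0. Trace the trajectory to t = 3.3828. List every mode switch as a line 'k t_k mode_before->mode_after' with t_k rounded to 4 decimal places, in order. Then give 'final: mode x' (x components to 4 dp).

Mode 3: guard c·x = 3.3667 hit at Δt = 0.6622 (t = 0.6622), x⁻ = (3.3667) → reset → x⁺ = (3.5477), jump to mode 1
Mode 1: guard c·x = -2.7881 hit at Δt = 0.6096 (t = 1.2718), x⁻ = (2.7881) → reset → x⁺ = (2.6239), jump to mode 2
Mode 2: guard c·x = 3.3297 hit at Δt = 1.4922 (t = 2.7640), x⁻ = (3.3297) → reset → x⁺ = (3.0930), jump to mode 3
Mode 3: guard c·x = 3.3667 hit at Δt = 0.1981 (t = 2.9620), x⁻ = (3.3667) → reset → x⁺ = (3.5477), jump to mode 1
Mode 1: flow for 0.4208 to horizon, guard not reached → x = (2.9825)

1 0.6622 3->1
2 1.2718 1->2
3 2.7640 2->3
4 2.9620 3->1
final: 1 2.9825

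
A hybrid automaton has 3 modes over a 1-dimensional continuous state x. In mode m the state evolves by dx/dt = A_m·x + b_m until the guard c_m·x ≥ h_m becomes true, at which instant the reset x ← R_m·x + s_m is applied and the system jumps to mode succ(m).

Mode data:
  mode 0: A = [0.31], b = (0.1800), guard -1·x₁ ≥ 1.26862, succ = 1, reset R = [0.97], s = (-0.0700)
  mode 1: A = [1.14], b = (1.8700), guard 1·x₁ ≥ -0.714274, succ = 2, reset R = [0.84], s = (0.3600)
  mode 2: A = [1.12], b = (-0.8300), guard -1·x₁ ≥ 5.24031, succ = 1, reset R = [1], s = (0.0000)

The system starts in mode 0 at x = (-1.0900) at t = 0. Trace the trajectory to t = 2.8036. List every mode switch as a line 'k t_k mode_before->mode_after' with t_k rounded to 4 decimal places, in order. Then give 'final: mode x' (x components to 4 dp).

Mode 0: guard c·x = 1.2686 hit at Δt = 0.9697 (t = 0.9697), x⁻ = (-1.2686) → reset → x⁺ = (-1.3006), jump to mode 1
Mode 1: guard c·x = -0.7143 hit at Δt = 0.8795 (t = 1.8492), x⁻ = (-0.7143) → reset → x⁺ = (-0.2400), jump to mode 2
Mode 2: flow for 0.9544 to horizon, guard not reached → x = (-2.1160)

1 0.9697 0->1
2 1.8492 1->2
final: 2 -2.1160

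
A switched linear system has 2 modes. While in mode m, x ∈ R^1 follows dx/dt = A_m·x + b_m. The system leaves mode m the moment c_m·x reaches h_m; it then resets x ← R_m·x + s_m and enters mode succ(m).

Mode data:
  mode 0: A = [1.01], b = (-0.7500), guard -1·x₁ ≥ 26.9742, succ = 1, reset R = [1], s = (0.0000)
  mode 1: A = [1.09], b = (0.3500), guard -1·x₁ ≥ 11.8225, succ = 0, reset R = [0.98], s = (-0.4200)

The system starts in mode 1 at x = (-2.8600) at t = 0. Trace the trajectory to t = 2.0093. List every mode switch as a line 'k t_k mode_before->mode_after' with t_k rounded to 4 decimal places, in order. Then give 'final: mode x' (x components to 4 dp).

Mode 1: guard c·x = 11.8225 hit at Δt = 1.3860 (t = 1.3860), x⁻ = (-11.8225) → reset → x⁺ = (-12.0060), jump to mode 0
Mode 0: flow for 0.6233 to horizon, guard not reached → x = (-23.1832)

1 1.3860 1->0
final: 0 -23.1832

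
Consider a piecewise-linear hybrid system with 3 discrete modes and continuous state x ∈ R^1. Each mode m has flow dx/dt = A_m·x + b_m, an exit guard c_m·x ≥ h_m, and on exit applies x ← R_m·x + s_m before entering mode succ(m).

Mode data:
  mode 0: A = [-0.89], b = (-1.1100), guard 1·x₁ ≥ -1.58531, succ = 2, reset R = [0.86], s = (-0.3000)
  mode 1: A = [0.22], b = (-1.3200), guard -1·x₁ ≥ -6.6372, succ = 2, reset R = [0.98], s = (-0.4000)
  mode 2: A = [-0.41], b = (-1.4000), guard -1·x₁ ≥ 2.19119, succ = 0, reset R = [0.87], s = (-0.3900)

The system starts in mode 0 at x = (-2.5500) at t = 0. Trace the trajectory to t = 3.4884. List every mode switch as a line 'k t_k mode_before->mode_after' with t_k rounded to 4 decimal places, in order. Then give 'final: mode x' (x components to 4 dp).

1 1.5156 0->2
2 2.3904 2->0
final: 0 -1.6420

Mode 0: guard c·x = -1.5853 hit at Δt = 1.5156 (t = 1.5156), x⁻ = (-1.5853) → reset → x⁺ = (-1.6634), jump to mode 2
Mode 2: guard c·x = 2.1912 hit at Δt = 0.8748 (t = 2.3904), x⁻ = (-2.1912) → reset → x⁺ = (-2.2963), jump to mode 0
Mode 0: flow for 1.0980 to horizon, guard not reached → x = (-1.6420)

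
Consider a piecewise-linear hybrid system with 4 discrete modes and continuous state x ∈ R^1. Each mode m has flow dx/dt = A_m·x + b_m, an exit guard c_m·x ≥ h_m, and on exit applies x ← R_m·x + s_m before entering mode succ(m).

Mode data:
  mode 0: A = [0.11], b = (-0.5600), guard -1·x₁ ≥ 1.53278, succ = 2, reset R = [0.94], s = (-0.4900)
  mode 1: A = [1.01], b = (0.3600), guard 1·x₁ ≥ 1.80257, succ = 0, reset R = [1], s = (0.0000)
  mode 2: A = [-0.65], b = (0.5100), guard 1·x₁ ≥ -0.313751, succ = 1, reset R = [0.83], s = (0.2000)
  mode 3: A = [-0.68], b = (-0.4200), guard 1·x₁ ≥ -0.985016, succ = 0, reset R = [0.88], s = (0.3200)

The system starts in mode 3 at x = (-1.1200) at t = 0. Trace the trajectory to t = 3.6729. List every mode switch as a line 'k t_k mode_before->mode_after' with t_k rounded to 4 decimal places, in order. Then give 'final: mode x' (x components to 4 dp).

Mode 3: guard c·x = -0.9850 hit at Δt = 0.4602 (t = 0.4602), x⁻ = (-0.9850) → reset → x⁺ = (-0.5468), jump to mode 0
Mode 0: guard c·x = 1.5328 hit at Δt = 1.4652 (t = 1.9254), x⁻ = (-1.5328) → reset → x⁺ = (-1.9308), jump to mode 2
Mode 2: guard c·x = -0.3138 hit at Δt = 1.3925 (t = 3.3179), x⁻ = (-0.3138) → reset → x⁺ = (-0.0604), jump to mode 1
Mode 1: flow for 0.3550 to horizon, guard not reached → x = (0.0672)

1 0.4602 3->0
2 1.9254 0->2
3 3.3179 2->1
final: 1 0.0672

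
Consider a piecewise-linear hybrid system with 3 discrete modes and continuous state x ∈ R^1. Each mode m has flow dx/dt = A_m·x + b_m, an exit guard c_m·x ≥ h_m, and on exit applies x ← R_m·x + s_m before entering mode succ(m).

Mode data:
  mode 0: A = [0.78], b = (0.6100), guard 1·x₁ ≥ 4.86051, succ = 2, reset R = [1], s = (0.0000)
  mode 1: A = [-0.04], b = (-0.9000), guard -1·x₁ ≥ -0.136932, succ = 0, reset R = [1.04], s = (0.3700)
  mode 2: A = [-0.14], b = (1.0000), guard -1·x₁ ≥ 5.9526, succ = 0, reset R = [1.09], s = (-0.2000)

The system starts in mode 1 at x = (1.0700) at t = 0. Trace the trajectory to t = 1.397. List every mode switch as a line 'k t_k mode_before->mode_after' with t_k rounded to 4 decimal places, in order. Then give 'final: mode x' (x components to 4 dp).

1 1.0098 1->0
final: 0 0.9688

Mode 1: guard c·x = -0.1369 hit at Δt = 1.0098 (t = 1.0098), x⁻ = (0.1369) → reset → x⁺ = (0.5124), jump to mode 0
Mode 0: flow for 0.3872 to horizon, guard not reached → x = (0.9688)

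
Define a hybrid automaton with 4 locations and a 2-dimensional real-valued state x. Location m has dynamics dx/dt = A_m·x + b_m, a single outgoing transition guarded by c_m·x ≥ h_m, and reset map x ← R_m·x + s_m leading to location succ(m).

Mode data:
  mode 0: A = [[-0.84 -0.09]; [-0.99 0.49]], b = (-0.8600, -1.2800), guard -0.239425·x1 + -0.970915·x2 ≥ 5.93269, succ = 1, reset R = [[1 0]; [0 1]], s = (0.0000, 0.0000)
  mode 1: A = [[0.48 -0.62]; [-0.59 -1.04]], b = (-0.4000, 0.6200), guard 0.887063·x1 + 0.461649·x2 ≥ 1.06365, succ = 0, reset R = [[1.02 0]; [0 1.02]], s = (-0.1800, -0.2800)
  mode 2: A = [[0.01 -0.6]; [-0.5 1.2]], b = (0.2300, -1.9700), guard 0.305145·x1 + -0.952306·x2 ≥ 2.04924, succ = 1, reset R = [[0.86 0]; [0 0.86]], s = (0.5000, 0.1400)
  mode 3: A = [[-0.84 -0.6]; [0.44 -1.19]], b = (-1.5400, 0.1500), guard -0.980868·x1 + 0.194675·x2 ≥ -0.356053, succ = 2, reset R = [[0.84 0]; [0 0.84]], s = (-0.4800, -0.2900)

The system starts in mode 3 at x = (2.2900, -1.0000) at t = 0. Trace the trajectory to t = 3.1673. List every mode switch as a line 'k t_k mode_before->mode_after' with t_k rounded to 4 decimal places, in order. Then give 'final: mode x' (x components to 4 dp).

1 0.8219 3->2
2 1.3494 2->1
3 2.3529 1->0
final: 0 0.3135 -3.4681

Mode 3: guard c·x = -0.3561 hit at Δt = 0.8219 (t = 0.8219), x⁻ = (0.3541, -0.0450) → reset → x⁺ = (-0.1826, -0.3278), jump to mode 2
Mode 2: guard c·x = 2.0492 hit at Δt = 0.5275 (t = 1.3494), x⁻ = (0.2849, -2.0606) → reset → x⁺ = (0.7450, -1.6321), jump to mode 1
Mode 1: guard c·x = 1.0636 hit at Δt = 1.0035 (t = 2.3529), x⁻ = (1.5311, -0.6380) → reset → x⁺ = (1.3817, -0.9308), jump to mode 0
Mode 0: flow for 0.8144 to horizon, guard not reached → x = (0.3135, -3.4681)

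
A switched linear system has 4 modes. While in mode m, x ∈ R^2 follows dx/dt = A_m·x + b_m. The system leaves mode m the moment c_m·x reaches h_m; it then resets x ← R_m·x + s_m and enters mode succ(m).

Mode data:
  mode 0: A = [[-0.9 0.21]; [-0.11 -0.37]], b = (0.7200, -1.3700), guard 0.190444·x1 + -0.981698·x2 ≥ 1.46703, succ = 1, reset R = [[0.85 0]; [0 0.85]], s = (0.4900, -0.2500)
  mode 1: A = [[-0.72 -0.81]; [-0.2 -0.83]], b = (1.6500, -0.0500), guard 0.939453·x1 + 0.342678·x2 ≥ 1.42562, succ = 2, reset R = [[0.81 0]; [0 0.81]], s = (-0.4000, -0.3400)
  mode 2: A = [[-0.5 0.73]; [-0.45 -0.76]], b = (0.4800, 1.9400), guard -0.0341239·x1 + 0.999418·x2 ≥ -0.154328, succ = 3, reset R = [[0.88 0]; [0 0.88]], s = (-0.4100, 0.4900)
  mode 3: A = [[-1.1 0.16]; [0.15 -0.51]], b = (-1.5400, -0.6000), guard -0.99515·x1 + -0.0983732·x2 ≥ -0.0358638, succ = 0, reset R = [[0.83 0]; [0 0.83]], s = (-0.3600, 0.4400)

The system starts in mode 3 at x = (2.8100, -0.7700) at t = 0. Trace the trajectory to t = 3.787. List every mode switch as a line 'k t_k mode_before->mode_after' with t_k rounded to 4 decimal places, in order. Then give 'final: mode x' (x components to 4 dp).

1 0.8890 3->0
2 2.0437 0->1
3 2.7522 1->2
4 3.2739 2->3
5 3.4860 3->0
final: 0 -0.0545 0.1777

Mode 3: guard c·x = -0.0359 hit at Δt = 0.8890 (t = 0.8890), x⁻ = (0.1146, -0.7952) → reset → x⁺ = (-0.2648, -0.2200), jump to mode 0
Mode 0: guard c·x = 1.4670 hit at Δt = 1.1547 (t = 2.0437), x⁻ = (0.2769, -1.4407) → reset → x⁺ = (0.7253, -1.4746), jump to mode 1
Mode 1: guard c·x = 1.4256 hit at Δt = 0.7085 (t = 2.7522), x⁻ = (1.8819, -0.9990) → reset → x⁺ = (1.1243, -1.1492), jump to mode 2
Mode 2: guard c·x = -0.1543 hit at Δt = 0.5217 (t = 3.2739), x⁻ = (0.8905, -0.1240) → reset → x⁺ = (0.3736, 0.3809), jump to mode 3
Mode 3: guard c·x = -0.0359 hit at Δt = 0.2121 (t = 3.4860), x⁻ = (0.0136, 0.2267) → reset → x⁺ = (-0.3487, 0.6282), jump to mode 0
Mode 0: flow for 0.3010 to horizon, guard not reached → x = (-0.0545, 0.1777)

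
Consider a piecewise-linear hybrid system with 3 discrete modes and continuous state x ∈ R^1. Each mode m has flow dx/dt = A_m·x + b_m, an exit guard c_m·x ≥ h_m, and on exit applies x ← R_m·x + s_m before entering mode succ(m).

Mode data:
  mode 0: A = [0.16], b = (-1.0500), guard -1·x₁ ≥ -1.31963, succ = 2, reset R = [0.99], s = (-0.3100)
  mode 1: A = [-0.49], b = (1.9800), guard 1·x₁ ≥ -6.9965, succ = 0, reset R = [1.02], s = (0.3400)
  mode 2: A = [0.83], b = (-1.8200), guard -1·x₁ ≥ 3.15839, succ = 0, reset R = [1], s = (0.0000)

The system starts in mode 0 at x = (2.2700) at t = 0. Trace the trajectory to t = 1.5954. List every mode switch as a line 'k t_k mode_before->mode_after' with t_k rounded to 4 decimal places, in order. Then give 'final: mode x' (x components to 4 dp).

Mode 0: guard c·x = -1.3196 hit at Δt = 1.2500 (t = 1.2500), x⁻ = (1.3196) → reset → x⁺ = (0.9964), jump to mode 2
Mode 2: flow for 0.3454 to horizon, guard not reached → x = (0.5992)

1 1.2500 0->2
final: 2 0.5992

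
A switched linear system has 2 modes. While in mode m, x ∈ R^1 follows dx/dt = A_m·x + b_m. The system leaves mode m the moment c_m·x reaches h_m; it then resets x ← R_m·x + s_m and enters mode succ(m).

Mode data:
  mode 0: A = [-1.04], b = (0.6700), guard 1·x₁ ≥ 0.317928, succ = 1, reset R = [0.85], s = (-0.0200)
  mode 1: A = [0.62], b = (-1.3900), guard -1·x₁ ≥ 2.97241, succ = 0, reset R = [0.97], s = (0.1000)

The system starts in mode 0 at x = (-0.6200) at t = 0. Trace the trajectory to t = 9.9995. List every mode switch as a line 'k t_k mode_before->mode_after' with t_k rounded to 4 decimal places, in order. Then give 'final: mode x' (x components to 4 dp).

Mode 0: guard c·x = 0.3179 hit at Δt = 1.3023 (t = 1.3023), x⁻ = (0.3179) → reset → x⁺ = (0.2502), jump to mode 1
Mode 1: guard c·x = 2.9724 hit at Δt = 1.5523 (t = 2.8546), x⁻ = (-2.9724) → reset → x⁺ = (-2.7832), jump to mode 0
Mode 0: guard c·x = 0.3179 hit at Δt = 2.2613 (t = 5.1159), x⁻ = (0.3179) → reset → x⁺ = (0.2502), jump to mode 1
Mode 1: guard c·x = 2.9724 hit at Δt = 1.5523 (t = 6.6682), x⁻ = (-2.9724) → reset → x⁺ = (-2.7832), jump to mode 0
Mode 0: guard c·x = 0.3179 hit at Δt = 2.2613 (t = 8.9295), x⁻ = (0.3179) → reset → x⁺ = (0.2502), jump to mode 1
Mode 1: flow for 1.0700 to horizon, guard not reached → x = (-1.6247)

1 1.3023 0->1
2 2.8546 1->0
3 5.1159 0->1
4 6.6682 1->0
5 8.9295 0->1
final: 1 -1.6247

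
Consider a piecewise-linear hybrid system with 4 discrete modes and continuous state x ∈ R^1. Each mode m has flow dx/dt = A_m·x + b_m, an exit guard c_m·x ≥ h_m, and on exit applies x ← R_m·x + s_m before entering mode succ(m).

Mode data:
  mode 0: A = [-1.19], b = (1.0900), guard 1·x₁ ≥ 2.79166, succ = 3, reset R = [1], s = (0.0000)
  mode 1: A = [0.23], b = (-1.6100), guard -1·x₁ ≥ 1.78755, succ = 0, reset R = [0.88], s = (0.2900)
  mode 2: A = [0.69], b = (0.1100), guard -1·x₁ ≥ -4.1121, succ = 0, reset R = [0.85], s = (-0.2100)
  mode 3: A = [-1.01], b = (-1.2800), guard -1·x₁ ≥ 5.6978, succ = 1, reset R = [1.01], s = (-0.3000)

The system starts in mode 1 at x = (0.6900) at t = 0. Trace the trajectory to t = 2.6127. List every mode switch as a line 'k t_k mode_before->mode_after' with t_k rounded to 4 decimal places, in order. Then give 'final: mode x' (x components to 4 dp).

1 1.4400 1->0
final: 0 0.3713

Mode 1: guard c·x = 1.7875 hit at Δt = 1.4400 (t = 1.4400), x⁻ = (-1.7875) → reset → x⁺ = (-1.2830), jump to mode 0
Mode 0: flow for 1.1727 to horizon, guard not reached → x = (0.3713)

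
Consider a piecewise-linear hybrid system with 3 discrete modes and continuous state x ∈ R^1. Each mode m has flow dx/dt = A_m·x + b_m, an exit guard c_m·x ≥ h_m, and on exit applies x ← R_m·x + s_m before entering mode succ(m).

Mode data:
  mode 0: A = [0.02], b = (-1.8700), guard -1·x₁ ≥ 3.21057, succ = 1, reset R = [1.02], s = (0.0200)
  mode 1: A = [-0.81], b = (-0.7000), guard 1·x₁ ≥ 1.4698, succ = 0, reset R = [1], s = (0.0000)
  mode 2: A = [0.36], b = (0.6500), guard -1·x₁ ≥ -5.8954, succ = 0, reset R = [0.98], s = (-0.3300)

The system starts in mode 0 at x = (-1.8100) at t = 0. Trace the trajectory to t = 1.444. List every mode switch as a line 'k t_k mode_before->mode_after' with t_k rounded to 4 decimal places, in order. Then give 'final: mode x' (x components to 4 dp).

Mode 0: guard c·x = 3.2106 hit at Δt = 0.7294 (t = 0.7294), x⁻ = (-3.2106) → reset → x⁺ = (-3.2548), jump to mode 1
Mode 1: flow for 0.7146 to horizon, guard not reached → x = (-2.2043)

1 0.7294 0->1
final: 1 -2.2043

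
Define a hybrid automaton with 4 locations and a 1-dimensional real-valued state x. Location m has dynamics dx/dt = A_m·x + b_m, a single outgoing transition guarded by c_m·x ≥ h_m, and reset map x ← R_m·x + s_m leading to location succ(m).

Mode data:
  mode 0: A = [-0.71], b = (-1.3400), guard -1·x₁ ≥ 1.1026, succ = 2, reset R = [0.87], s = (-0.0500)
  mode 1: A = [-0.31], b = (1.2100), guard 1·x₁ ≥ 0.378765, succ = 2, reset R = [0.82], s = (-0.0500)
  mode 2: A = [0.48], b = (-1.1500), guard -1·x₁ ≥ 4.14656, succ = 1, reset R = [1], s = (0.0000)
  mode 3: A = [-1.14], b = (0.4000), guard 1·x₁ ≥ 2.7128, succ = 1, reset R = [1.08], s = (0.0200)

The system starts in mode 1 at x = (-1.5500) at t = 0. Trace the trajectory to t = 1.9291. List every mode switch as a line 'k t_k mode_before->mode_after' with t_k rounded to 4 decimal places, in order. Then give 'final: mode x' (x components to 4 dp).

1 1.4080 1->2
final: 2 -0.3462

Mode 1: guard c·x = 0.3788 hit at Δt = 1.4080 (t = 1.4080), x⁻ = (0.3788) → reset → x⁺ = (0.2606), jump to mode 2
Mode 2: flow for 0.5211 to horizon, guard not reached → x = (-0.3462)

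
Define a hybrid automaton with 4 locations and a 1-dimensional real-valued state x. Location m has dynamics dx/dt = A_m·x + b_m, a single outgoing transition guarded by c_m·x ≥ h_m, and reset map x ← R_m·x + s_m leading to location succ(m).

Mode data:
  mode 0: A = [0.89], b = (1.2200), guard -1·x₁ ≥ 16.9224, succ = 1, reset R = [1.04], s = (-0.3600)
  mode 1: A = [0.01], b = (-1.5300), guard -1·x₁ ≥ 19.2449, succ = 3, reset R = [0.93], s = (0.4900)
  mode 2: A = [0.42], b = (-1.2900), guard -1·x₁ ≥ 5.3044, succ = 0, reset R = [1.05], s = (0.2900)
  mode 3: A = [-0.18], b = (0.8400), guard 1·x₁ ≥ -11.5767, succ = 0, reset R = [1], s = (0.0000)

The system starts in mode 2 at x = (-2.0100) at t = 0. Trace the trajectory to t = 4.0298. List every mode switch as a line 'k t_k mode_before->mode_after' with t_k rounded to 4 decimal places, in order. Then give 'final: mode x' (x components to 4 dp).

1 1.1899 2->0
2 2.7415 0->1
3 3.4907 1->3
final: 3 -15.3663

Mode 2: guard c·x = 5.3044 hit at Δt = 1.1899 (t = 1.1899), x⁻ = (-5.3044) → reset → x⁺ = (-5.2796), jump to mode 0
Mode 0: guard c·x = 16.9224 hit at Δt = 1.5516 (t = 2.7415), x⁻ = (-16.9224) → reset → x⁺ = (-17.9593), jump to mode 1
Mode 1: guard c·x = 19.2449 hit at Δt = 0.7492 (t = 3.4907), x⁻ = (-19.2449) → reset → x⁺ = (-17.4078), jump to mode 3
Mode 3: flow for 0.5391 to horizon, guard not reached → x = (-15.3663)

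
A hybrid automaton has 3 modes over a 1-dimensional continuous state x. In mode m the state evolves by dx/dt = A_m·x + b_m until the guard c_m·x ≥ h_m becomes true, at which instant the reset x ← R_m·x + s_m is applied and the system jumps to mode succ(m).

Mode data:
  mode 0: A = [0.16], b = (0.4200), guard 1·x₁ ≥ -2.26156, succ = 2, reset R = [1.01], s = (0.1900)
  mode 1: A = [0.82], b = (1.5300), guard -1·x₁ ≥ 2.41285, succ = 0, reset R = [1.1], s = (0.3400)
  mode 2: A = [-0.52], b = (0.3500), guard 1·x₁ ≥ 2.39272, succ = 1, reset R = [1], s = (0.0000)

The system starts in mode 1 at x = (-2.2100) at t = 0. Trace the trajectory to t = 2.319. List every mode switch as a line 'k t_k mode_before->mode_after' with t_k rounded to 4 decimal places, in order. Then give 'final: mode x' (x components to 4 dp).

Mode 1: guard c·x = 2.4129 hit at Δt = 0.5651 (t = 0.5651), x⁻ = (-2.4128) → reset → x⁺ = (-2.3141), jump to mode 0
Mode 0: guard c·x = -2.2616 hit at Δt = 0.9766 (t = 1.5417), x⁻ = (-2.2616) → reset → x⁺ = (-2.0942), jump to mode 2
Mode 2: flow for 0.7773 to horizon, guard not reached → x = (-1.1741)

1 0.5651 1->0
2 1.5417 0->2
final: 2 -1.1741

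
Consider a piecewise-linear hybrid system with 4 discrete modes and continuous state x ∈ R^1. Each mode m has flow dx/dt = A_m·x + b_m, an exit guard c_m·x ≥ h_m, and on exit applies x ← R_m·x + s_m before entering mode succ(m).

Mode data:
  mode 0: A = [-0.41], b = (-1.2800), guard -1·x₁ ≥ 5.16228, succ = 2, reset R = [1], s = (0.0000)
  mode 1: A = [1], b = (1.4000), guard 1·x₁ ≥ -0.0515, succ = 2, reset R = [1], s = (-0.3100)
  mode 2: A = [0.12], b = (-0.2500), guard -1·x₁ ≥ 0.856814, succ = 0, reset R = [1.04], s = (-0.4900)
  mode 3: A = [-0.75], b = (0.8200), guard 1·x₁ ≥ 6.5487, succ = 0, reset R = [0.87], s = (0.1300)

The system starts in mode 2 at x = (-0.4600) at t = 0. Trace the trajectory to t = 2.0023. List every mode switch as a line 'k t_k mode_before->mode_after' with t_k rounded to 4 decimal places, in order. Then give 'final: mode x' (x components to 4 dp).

Mode 2: guard c·x = 0.8568 hit at Δt = 1.2082 (t = 1.2082), x⁻ = (-0.8568) → reset → x⁺ = (-1.3811), jump to mode 0
Mode 0: flow for 0.7941 to horizon, guard not reached → x = (-1.8649)

1 1.2082 2->0
final: 0 -1.8649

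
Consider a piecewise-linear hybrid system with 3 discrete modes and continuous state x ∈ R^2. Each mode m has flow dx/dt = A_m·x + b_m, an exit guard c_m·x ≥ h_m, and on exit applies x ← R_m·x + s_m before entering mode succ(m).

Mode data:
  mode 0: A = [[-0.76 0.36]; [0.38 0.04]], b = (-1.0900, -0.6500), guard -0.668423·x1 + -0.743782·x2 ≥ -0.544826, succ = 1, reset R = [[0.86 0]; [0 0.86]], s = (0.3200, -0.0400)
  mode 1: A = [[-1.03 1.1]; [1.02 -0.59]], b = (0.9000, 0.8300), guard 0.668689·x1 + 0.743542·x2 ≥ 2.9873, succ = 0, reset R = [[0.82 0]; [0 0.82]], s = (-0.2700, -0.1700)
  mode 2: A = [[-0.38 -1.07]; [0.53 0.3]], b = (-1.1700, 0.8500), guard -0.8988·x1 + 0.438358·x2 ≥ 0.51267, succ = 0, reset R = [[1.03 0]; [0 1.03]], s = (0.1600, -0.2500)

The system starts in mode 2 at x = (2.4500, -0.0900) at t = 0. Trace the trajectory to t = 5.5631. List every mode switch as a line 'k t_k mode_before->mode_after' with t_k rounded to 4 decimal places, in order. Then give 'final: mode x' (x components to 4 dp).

Mode 2: guard c·x = 0.5127 hit at Δt = 0.8976 (t = 0.8976), x⁻ = (0.1806, 1.5399) → reset → x⁺ = (0.3461, 1.3361), jump to mode 0
Mode 0: guard c·x = -0.5448 hit at Δt = 0.7402 (t = 1.6378), x⁻ = (-0.1928, 0.9058) → reset → x⁺ = (0.1542, 0.7389), jump to mode 1
Mode 1: guard c·x = 2.9873 hit at Δt = 1.3677 (t = 3.0055), x⁻ = (1.9640, 2.2513) → reset → x⁺ = (1.3405, 1.6761), jump to mode 0
Mode 0: guard c·x = -0.5448 hit at Δt = 1.7144 (t = 4.7199), x⁻ = (-0.2277, 0.9372) → reset → x⁺ = (0.1242, 0.7660), jump to mode 1
Mode 1: flow for 0.8432 to horizon, guard not reached → x = (1.2780, 1.5390)

1 0.8976 2->0
2 1.6378 0->1
3 3.0055 1->0
4 4.7199 0->1
final: 1 1.2780 1.5390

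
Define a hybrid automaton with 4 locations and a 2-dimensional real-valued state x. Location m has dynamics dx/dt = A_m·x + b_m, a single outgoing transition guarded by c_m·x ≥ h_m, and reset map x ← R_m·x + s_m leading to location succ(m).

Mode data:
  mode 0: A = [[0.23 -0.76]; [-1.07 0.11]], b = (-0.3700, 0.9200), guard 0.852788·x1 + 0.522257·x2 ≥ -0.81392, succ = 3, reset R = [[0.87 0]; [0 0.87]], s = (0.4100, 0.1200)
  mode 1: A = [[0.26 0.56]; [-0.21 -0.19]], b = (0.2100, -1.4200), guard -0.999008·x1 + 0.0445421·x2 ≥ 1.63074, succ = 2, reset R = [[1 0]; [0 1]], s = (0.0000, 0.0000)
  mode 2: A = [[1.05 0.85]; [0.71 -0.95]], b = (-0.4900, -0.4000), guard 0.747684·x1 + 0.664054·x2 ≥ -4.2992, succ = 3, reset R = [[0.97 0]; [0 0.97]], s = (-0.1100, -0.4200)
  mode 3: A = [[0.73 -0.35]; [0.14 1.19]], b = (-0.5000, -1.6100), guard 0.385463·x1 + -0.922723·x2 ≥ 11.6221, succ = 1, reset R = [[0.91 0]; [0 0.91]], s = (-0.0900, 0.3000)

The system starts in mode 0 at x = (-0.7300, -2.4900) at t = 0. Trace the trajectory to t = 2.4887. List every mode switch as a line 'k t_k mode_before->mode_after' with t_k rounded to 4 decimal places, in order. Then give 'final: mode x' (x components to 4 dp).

Mode 0: guard c·x = -0.8139 hit at Δt = 0.7445 (t = 0.7445), x⁻ = (0.1162, -1.7481) → reset → x⁺ = (0.5111, -1.4009), jump to mode 3
Mode 3: guard c·x = 11.6221 hit at Δt = 1.3010 (t = 2.0455), x⁻ = (3.5597, -11.1084) → reset → x⁺ = (3.1494, -9.8086), jump to mode 1
Mode 1: flow for 0.4432 to horizon, guard not reached → x = (1.0482, -9.8079)

1 0.7445 0->3
2 2.0455 3->1
final: 1 1.0482 -9.8079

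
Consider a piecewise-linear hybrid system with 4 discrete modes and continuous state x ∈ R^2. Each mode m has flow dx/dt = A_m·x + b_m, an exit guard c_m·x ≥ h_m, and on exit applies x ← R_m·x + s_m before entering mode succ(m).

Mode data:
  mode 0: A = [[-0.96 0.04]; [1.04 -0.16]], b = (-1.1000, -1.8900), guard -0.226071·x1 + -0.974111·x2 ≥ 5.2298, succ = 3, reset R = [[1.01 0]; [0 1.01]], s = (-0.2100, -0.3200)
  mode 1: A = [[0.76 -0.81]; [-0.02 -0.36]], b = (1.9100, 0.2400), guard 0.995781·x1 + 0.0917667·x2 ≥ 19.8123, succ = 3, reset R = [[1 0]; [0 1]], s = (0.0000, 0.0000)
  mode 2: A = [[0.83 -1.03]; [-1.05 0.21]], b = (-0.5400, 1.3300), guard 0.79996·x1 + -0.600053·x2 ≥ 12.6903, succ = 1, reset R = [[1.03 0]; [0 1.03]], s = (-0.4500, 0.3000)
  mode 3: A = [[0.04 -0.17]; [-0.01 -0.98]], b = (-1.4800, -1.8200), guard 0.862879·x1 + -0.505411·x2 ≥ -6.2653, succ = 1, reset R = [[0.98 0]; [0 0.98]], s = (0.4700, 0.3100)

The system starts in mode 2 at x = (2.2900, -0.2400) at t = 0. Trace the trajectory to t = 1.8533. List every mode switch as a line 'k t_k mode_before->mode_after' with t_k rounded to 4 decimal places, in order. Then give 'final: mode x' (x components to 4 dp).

Mode 2: guard c·x = 12.6903 hit at Δt = 1.4198 (t = 1.4198), x⁻ = (10.8907, -6.6297) → reset → x⁺ = (10.7674, -6.5286), jump to mode 1
Mode 1: flow for 0.4335 to horizon, guard not reached → x = (18.4762, -5.6056)

1 1.4198 2->1
final: 1 18.4762 -5.6056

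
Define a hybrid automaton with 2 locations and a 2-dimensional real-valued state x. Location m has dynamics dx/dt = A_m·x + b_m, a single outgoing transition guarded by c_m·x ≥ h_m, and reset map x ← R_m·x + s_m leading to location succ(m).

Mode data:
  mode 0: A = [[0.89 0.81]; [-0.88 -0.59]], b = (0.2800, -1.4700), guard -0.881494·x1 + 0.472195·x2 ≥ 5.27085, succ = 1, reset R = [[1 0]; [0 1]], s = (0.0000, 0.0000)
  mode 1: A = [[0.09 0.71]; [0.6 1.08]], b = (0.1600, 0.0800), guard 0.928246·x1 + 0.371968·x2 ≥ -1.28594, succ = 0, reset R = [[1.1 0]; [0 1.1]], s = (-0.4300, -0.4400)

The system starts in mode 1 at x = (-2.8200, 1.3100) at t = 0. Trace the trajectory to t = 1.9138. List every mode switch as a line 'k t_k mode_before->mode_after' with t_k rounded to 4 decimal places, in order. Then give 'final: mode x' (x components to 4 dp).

Mode 1: guard c·x = -1.2859 hit at Δt = 1.0502 (t = 1.0502), x⁻ = (-1.9239, 1.3439) → reset → x⁺ = (-2.5463, 1.0383), jump to mode 0
Mode 0: flow for 0.8636 to horizon, guard not reached → x = (-3.8694, 1.5395)

1 1.0502 1->0
final: 0 -3.8694 1.5395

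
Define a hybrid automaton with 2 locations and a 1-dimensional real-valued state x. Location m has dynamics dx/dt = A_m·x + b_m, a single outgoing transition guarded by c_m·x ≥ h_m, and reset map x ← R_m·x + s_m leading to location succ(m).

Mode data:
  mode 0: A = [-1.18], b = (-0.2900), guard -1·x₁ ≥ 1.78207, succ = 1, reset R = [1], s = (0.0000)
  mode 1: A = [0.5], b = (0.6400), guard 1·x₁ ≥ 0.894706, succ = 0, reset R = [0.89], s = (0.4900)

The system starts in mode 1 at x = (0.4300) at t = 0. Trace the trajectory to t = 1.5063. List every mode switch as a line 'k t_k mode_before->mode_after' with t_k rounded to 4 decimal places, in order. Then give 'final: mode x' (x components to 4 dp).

1 0.4808 1->0
final: 0 0.2110

Mode 1: guard c·x = 0.8947 hit at Δt = 0.4808 (t = 0.4808), x⁻ = (0.8947) → reset → x⁺ = (1.2863), jump to mode 0
Mode 0: flow for 1.0255 to horizon, guard not reached → x = (0.2110)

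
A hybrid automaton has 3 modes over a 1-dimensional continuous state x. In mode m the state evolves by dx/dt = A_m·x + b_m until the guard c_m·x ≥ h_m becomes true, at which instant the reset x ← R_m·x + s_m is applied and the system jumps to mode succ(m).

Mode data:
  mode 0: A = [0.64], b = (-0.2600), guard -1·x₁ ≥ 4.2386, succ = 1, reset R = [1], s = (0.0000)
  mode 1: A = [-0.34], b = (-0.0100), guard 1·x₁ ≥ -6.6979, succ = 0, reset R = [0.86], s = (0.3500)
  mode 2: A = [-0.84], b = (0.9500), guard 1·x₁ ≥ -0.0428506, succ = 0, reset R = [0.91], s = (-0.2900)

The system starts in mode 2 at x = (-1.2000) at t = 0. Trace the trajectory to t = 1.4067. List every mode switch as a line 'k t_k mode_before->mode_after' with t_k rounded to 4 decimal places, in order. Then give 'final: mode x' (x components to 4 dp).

1 0.8167 2->0
final: 0 -0.6663

Mode 2: guard c·x = -0.0429 hit at Δt = 0.8167 (t = 0.8167), x⁻ = (-0.0429) → reset → x⁺ = (-0.3290), jump to mode 0
Mode 0: flow for 0.5900 to horizon, guard not reached → x = (-0.6663)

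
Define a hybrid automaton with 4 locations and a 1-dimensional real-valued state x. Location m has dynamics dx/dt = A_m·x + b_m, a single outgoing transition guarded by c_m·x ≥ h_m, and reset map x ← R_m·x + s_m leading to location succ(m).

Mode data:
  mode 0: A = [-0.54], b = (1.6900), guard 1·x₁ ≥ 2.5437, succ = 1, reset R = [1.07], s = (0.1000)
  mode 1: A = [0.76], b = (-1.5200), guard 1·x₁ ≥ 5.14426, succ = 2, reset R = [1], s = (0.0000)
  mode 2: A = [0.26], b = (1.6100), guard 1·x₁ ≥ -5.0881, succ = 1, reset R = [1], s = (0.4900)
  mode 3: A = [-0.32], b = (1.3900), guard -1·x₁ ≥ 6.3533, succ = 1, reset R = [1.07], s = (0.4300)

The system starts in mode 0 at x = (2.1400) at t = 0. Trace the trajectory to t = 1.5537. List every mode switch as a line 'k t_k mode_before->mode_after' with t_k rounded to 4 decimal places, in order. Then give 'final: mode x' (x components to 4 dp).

Mode 0: guard c·x = 2.5437 hit at Δt = 0.9706 (t = 0.9706), x⁻ = (2.5437) → reset → x⁺ = (2.8218), jump to mode 1
Mode 1: flow for 0.5831 to horizon, guard not reached → x = (3.2800)

1 0.9706 0->1
final: 1 3.2800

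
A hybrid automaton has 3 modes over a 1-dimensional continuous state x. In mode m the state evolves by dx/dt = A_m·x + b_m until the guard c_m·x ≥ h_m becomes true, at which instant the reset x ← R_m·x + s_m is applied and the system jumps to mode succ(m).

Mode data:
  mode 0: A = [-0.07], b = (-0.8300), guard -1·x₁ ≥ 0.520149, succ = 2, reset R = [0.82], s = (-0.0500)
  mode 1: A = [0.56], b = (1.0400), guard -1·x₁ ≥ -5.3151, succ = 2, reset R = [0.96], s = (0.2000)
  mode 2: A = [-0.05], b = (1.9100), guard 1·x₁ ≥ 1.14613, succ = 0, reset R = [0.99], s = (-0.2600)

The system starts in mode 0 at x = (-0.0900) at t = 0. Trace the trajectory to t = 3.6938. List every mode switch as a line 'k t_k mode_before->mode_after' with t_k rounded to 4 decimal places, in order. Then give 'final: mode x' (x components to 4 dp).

1 0.5320 0->2
2 1.3892 2->0
3 3.0468 0->2
final: 2 0.7546

Mode 0: guard c·x = 0.5201 hit at Δt = 0.5320 (t = 0.5320), x⁻ = (-0.5201) → reset → x⁺ = (-0.4765), jump to mode 2
Mode 2: guard c·x = 1.1461 hit at Δt = 0.8572 (t = 1.3892), x⁻ = (1.1461) → reset → x⁺ = (0.8747), jump to mode 0
Mode 0: guard c·x = 0.5201 hit at Δt = 1.6576 (t = 3.0468), x⁻ = (-0.5201) → reset → x⁺ = (-0.4765), jump to mode 2
Mode 2: flow for 0.6470 to horizon, guard not reached → x = (0.7546)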